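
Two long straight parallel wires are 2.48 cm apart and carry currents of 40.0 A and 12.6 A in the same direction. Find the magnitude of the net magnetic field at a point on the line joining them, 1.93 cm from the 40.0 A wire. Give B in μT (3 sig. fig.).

B ≈ 43.7 μT

Each long wire gives B = μ₀I/(2πd). Distances are d₁ = 0.0193 m and d₂ = 0.0055 m.
B₁ = 4.15×10⁻⁴ T, B₂ = 4.58×10⁻⁴ T.
Between parallel currents the two contributions point in opposite directions, so they subtract. B = |B₁ − B₂| = |4.15×10⁻⁴ − 4.58×10⁻⁴| = 4.37×10⁻⁵ T.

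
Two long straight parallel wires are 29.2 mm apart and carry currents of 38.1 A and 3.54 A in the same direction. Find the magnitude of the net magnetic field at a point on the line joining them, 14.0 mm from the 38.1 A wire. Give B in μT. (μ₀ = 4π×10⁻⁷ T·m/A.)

B ≈ 498 μT

Each long wire gives B = μ₀I/(2πd). Distances are d₁ = 0.014 m and d₂ = 0.0152 m.
B₁ = 5.44×10⁻⁴ T, B₂ = 4.66×10⁻⁵ T.
Between parallel currents the two contributions point in opposite directions, so they subtract. B = |B₁ − B₂| = |5.44×10⁻⁴ − 4.66×10⁻⁵| = 4.98×10⁻⁴ T.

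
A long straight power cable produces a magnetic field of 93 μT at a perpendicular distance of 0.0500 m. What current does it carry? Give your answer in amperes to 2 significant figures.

I ≈ 23 A

For a long straight wire B = μ₀I/(2πd), so I = 2πdB/μ₀.
I = 2π × 0.05 × 9.30×10⁻⁵ / (4π×10⁻⁷) = 23.2 A.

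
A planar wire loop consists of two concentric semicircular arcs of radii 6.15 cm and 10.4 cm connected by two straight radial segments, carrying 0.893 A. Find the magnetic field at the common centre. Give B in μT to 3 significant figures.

The radial connectors point toward the centre, so dl × r̂ = 0 and they contribute nothing.
Each semicircle gives μ₀I/(4R): inner arc 4.56×10⁻⁶ T, outer arc 2.70×10⁻⁶ T.
The two arcs carry current in opposite angular senses, so their fields oppose: B = |4.56×10⁻⁶ − 2.70×10⁻⁶| = 1.86×10⁻⁶ T.

B ≈ 1.86 μT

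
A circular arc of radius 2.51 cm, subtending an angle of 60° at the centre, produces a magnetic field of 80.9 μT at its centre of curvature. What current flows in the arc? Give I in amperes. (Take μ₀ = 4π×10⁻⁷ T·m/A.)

I ≈ 19.4 A

For a circular arc, B = μ₀Iφ/(4πR) with φ in radians; here φ = 1.047 rad.
So I = 4πRB/(μ₀φ) = 4π × 0.0251 × 8.09×10⁻⁵ / (4π×10⁻⁷ × 1.047) = 19.4 A.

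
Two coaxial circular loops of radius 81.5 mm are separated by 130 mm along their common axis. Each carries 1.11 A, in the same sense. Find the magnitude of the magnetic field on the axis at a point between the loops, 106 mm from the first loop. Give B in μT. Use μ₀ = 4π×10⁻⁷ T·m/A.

Each loop contributes B = μ₀IR²/[2(R²+z²)^(3/2)] on the axis, with z measured from that loop.
Loop 1 (z = 0.106 m): B₁ = 1.94×10⁻⁶ T. Loop 2 (z = 0.024 m): B₂ = 7.55×10⁻⁶ T.
The fields add: B = B₁ + B₂ = 9.49×10⁻⁶ T.

B ≈ 9.49 μT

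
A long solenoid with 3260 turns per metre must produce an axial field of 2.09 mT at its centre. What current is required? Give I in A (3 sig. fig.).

Inside a long solenoid B = μ₀nI with n = 3260 m⁻¹, so I = B/(μ₀n).
I = 2.09×10⁻³ / (4π×10⁻⁷ × 3260) = 0.510 A.

I ≈ 0.510 A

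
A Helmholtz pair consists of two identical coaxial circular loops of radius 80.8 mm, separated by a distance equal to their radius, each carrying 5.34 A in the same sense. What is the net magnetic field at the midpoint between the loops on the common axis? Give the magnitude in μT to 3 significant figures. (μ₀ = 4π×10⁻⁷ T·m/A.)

Each loop contributes B = μ₀IR²/[2(R²+z²)^(3/2)] on the axis, with z measured from that loop.
Loop 1 (z = 0.0404 m): B₁ = 2.97×10⁻⁵ T. Loop 2 (z = 0.0404 m): B₂ = 2.97×10⁻⁵ T.
The fields add: B = B₁ + B₂ = 5.94×10⁻⁵ T.

B ≈ 59.4 μT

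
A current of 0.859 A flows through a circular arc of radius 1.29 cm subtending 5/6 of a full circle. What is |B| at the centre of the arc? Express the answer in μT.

B ≈ 34.9 μT

The Biot–Savart field of a circular arc at its centre is B = μ₀Iφ/(4πR), with φ = 5.236 rad.
B = (4π×10⁻⁷ × 0.859 × 5.236) / (4π × 0.0129) = 3.49×10⁻⁵ T.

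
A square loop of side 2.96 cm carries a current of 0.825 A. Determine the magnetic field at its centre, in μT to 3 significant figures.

Each side is a finite straight segment at perpendicular distance d = a/(2 tan(π/4)) = 0.0148 m from the centre, with end-angles ±π/4.
One side contributes B₁ = (μ₀I/4πd)·2 sin(π/4) = 7.88×10⁻⁶ T.
All 4 sides add in the same direction: B = 4 × 7.88×10⁻⁶ = 3.15×10⁻⁵ T.

B ≈ 31.5 μT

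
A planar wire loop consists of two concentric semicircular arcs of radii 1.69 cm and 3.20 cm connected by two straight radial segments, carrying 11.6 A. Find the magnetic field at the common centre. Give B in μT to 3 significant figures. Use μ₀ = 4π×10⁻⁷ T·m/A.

The radial connectors point toward the centre, so dl × r̂ = 0 and they contribute nothing.
Each semicircle gives μ₀I/(4R): inner arc 2.16×10⁻⁴ T, outer arc 1.14×10⁻⁴ T.
The two arcs carry current in opposite angular senses, so their fields oppose: B = |2.16×10⁻⁴ − 1.14×10⁻⁴| = 1.02×10⁻⁴ T.

B ≈ 102 μT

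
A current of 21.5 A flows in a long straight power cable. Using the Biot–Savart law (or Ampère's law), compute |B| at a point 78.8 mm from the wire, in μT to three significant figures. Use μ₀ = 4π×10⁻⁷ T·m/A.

B ≈ 54.6 μT

For an infinitely long straight wire, B = μ₀I/(2πd).
B = (4π×10⁻⁷ × 21.5) / (2π × 0.0788) = 5.46×10⁻⁵ T.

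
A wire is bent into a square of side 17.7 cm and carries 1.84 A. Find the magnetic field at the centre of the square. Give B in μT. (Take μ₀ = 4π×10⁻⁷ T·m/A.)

B ≈ 11.8 μT

Each side is a finite straight segment at perpendicular distance d = a/(2 tan(π/4)) = 0.0885 m from the centre, with end-angles ±π/4.
One side contributes B₁ = (μ₀I/4πd)·2 sin(π/4) = 2.94×10⁻⁶ T.
All 4 sides add in the same direction: B = 4 × 2.94×10⁻⁶ = 1.18×10⁻⁵ T.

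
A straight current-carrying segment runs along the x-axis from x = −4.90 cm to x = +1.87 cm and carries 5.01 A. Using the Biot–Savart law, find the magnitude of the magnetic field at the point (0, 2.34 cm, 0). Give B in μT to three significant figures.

B ≈ 32.7 μT

For a finite straight segment, B = (μ₀I/4πd)(sinθ₁ + sinθ₂), where θ₁, θ₂ are the angles from the perpendicular to each end.
The perpendicular distance is d = 0.0234 m; the end-offsets along the wire are a = 0.049 m and b = 0.0187 m.
sinθ₁ = 0.049/√(0.049²+0.0234²) = 0.9024; sinθ₂ = 0.0187/√(0.0187²+0.0234²) = 0.6243.
B = (4π×10⁻⁷ × 5.01) / (4π × 0.0234) × (0.9024 + 0.6243) = 3.27×10⁻⁵ T.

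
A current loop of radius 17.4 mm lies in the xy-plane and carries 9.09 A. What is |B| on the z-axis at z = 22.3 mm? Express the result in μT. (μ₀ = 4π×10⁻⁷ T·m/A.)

On the axis of a circular loop, B = μ₀IR² / [2(R²+z²)^(3/2)].
R² + z² = (0.0174)² + (0.0223)² = 0.0008001 m², and (R²+z²)^(3/2) = 2.26×10⁻⁵ m³.
B = (4π×10⁻⁷ × 9.09 × 0.0003028) / (2 × 2.26×10⁻⁵) = 7.64×10⁻⁵ T.

B ≈ 76.4 μT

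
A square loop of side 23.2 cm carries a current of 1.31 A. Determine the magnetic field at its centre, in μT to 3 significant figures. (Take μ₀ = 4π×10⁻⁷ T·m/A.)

B ≈ 6.39 μT

Each side is a finite straight segment at perpendicular distance d = a/(2 tan(π/4)) = 0.116 m from the centre, with end-angles ±π/4.
One side contributes B₁ = (μ₀I/4πd)·2 sin(π/4) = 1.60×10⁻⁶ T.
All 4 sides add in the same direction: B = 4 × 1.60×10⁻⁶ = 6.39×10⁻⁶ T.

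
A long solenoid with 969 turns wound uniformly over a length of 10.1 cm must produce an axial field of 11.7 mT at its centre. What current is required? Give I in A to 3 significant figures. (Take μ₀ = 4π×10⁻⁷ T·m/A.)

Inside a long solenoid B = μ₀nI with n = 9594 m⁻¹, so I = B/(μ₀n).
I = 1.17×10⁻² / (4π×10⁻⁷ × 9594) = 0.970 A.

I ≈ 0.970 A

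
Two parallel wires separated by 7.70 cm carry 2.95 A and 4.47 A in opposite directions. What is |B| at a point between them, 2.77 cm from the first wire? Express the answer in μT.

Each long wire gives B = μ₀I/(2πd). Distances are d₁ = 0.0277 m and d₂ = 0.0493 m.
B₁ = 2.13×10⁻⁵ T, B₂ = 1.81×10⁻⁵ T.
Between antiparallel currents both contributions point the same way, so they add. B = B₁ + B₂ = 2.13×10⁻⁵ + 1.81×10⁻⁵ = 3.94×10⁻⁵ T.

B ≈ 39.4 μT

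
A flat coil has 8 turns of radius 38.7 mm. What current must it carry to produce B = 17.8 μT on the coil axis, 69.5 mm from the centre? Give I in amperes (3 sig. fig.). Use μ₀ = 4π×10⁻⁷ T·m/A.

I ≈ 1.19 A

For an N-turn coil, B = Nμ₀IR²/[2(R²+z²)^(3/2)] with R = 0.0387 m, z = 0.0695 m, so I = 2B(R²+z²)^(3/2)/(Nμ₀R²) = 2 × 1.78×10⁻⁵ × 5.03×10⁻⁴ / (8 × 4π×10⁻⁷ × 0.001498) = 1.19 A.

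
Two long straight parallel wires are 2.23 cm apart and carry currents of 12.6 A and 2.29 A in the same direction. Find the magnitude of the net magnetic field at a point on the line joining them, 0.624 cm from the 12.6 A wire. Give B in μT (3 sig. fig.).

Each long wire gives B = μ₀I/(2πd). Distances are d₁ = 0.00624 m and d₂ = 0.01606 m.
B₁ = 4.04×10⁻⁴ T, B₂ = 2.85×10⁻⁵ T.
Between parallel currents the two contributions point in opposite directions, so they subtract. B = |B₁ − B₂| = |4.04×10⁻⁴ − 2.85×10⁻⁵| = 3.75×10⁻⁴ T.

B ≈ 375 μT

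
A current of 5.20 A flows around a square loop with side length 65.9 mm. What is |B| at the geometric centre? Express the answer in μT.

Each side is a finite straight segment at perpendicular distance d = a/(2 tan(π/4)) = 0.03295 m from the centre, with end-angles ±π/4.
One side contributes B₁ = (μ₀I/4πd)·2 sin(π/4) = 2.23×10⁻⁵ T.
All 4 sides add in the same direction: B = 4 × 2.23×10⁻⁵ = 8.93×10⁻⁵ T.

B ≈ 89.3 μT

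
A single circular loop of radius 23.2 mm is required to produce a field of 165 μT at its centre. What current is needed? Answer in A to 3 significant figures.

I ≈ 6.09 A

At the centre of a circular loop B = μ₀I/(2R), so I = 2RB/μ₀.
With R = 0.0232 m, I = 2 × 0.0232 × 1.65×10⁻⁴ / (4π×10⁻⁷) = 6.09 A.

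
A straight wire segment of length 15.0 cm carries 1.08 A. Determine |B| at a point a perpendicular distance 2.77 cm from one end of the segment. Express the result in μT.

B ≈ 3.83 μT

For a finite straight segment, B = (μ₀I/4πd)(sinθ₁ + sinθ₂), where θ₁, θ₂ are the angles from the perpendicular to each end.
The perpendicular foot is at one end, so the two end-offsets along the wire are 0 and L = 0.15 m.
sinθ₁ = 0/√(0²+0.0277²) = 0.0000; sinθ₂ = 0.15/√(0.15²+0.0277²) = 0.9834.
B = (4π×10⁻⁷ × 1.08) / (4π × 0.0277) × (0.0000 + 0.9834) = 3.83×10⁻⁶ T.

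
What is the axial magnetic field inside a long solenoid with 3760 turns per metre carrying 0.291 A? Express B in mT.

Inside a long solenoid, B = μ₀nI with n = 3760 turns/m.
B = 4π×10⁻⁷ × 3760 × 0.291 = 1.37×10⁻³ T.

B ≈ 1.37 mT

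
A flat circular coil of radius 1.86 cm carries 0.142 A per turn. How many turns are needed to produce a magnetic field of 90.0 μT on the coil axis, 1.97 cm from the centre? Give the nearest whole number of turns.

For an N-turn coil, B = Nμ₀IR²/[2(R²+z²)^(3/2)]. A single turn gives B₁ = 1.55×10⁻⁶ T with R = 0.0186 m, z = 0.0197 m.
N = B/B₁ = 9.00×10⁻⁵ / 1.55×10⁻⁶ = 57.99.

N = 58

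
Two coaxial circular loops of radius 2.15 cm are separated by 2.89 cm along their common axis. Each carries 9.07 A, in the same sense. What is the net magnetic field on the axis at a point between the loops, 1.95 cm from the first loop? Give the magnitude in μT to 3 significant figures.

Each loop contributes B = μ₀IR²/[2(R²+z²)^(3/2)] on the axis, with z measured from that loop.
Loop 1 (z = 0.0195 m): B₁ = 1.08×10⁻⁴ T. Loop 2 (z = 0.0094 m): B₂ = 2.04×10⁻⁴ T.
The fields add: B = B₁ + B₂ = 3.12×10⁻⁴ T.

B ≈ 312 μT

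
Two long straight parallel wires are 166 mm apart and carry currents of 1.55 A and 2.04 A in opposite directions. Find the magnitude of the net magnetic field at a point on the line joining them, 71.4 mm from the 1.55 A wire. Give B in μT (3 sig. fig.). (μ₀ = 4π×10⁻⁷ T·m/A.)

Each long wire gives B = μ₀I/(2πd). Distances are d₁ = 0.0714 m and d₂ = 0.0946 m.
B₁ = 4.34×10⁻⁶ T, B₂ = 4.31×10⁻⁶ T.
Between antiparallel currents both contributions point the same way, so they add. B = B₁ + B₂ = 4.34×10⁻⁶ + 4.31×10⁻⁶ = 8.65×10⁻⁶ T.

B ≈ 8.65 μT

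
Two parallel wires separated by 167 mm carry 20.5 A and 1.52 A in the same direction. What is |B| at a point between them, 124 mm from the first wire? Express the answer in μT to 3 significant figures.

Each long wire gives B = μ₀I/(2πd). Distances are d₁ = 0.124 m and d₂ = 0.043 m.
B₁ = 3.31×10⁻⁵ T, B₂ = 7.07×10⁻⁶ T.
Between parallel currents the two contributions point in opposite directions, so they subtract. B = |B₁ − B₂| = |3.31×10⁻⁵ − 7.07×10⁻⁶| = 2.60×10⁻⁵ T.

B ≈ 26.0 μT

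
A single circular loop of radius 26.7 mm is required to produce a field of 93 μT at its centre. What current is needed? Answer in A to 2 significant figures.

At the centre of a circular loop B = μ₀I/(2R), so I = 2RB/μ₀.
With R = 0.0267 m, I = 2 × 0.0267 × 9.30×10⁻⁵ / (4π×10⁻⁷) = 3.95 A.

I ≈ 4.0 A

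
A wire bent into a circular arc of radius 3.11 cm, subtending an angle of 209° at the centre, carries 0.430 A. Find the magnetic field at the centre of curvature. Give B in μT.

B ≈ 5.04 μT

The Biot–Savart field of a circular arc at its centre is B = μ₀Iφ/(4πR), with φ = 3.648 rad.
B = (4π×10⁻⁷ × 0.430 × 3.648) / (4π × 0.0311) = 5.04×10⁻⁶ T.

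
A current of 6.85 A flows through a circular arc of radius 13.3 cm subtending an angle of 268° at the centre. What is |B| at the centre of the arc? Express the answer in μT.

B ≈ 24.1 μT

The Biot–Savart field of a circular arc at its centre is B = μ₀Iφ/(4πR), with φ = 4.677 rad.
B = (4π×10⁻⁷ × 6.85 × 4.677) / (4π × 0.133) = 2.41×10⁻⁵ T.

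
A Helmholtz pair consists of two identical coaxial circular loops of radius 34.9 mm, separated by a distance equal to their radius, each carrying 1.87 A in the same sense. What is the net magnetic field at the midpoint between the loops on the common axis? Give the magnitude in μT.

B ≈ 48.2 μT

Each loop contributes B = μ₀IR²/[2(R²+z²)^(3/2)] on the axis, with z measured from that loop.
Loop 1 (z = 0.01745 m): B₁ = 2.41×10⁻⁵ T. Loop 2 (z = 0.01745 m): B₂ = 2.41×10⁻⁵ T.
The fields add: B = B₁ + B₂ = 4.82×10⁻⁵ T.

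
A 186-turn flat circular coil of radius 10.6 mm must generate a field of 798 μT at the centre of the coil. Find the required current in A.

I ≈ 0.0724 A

For an N-turn coil, B = Nμ₀I/(2R) with R = 0.0106 m, so I = 2RB/(Nμ₀) = 2 × 0.0106 × 7.98×10⁻⁴ / (186 × 4π×10⁻⁷) = 7.24×10⁻² A.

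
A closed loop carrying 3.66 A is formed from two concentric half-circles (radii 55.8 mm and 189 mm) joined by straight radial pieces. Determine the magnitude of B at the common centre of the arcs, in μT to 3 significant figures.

The radial connectors point toward the centre, so dl × r̂ = 0 and they contribute nothing.
Each semicircle gives μ₀I/(4R): inner arc 2.06×10⁻⁵ T, outer arc 6.08×10⁻⁶ T.
The two arcs carry current in opposite angular senses, so their fields oppose: B = |2.06×10⁻⁵ − 6.08×10⁻⁶| = 1.45×10⁻⁵ T.

B ≈ 14.5 μT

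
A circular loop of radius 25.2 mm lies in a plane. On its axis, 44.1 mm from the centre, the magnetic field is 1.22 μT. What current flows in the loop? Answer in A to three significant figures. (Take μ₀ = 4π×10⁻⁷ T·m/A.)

I ≈ 0.401 A

On the axis of a loop, B = μ₀IR²/[2(R²+z²)^(3/2)], so I = 2B(R²+z²)^(3/2)/(μ₀R²).
R² + z² = 0.000635 + 0.001945 = 0.00258 m²; raised to 3/2 gives 1.31×10⁻⁴ m³.
I = 2 × 1.22×10⁻⁶ × 1.31×10⁻⁴ / (1.26×10⁻⁶ × 0.000635) = 0.401 A.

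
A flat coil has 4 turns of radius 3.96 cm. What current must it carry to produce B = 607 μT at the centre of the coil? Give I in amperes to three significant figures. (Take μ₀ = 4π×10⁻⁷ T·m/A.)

I ≈ 9.56 A

For an N-turn coil, B = Nμ₀I/(2R) with R = 0.0396 m, so I = 2RB/(Nμ₀) = 2 × 0.0396 × 6.07×10⁻⁴ / (4 × 4π×10⁻⁷) = 9.56 A.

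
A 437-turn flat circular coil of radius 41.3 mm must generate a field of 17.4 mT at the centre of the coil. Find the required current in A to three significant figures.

I ≈ 2.62 A

For an N-turn coil, B = Nμ₀I/(2R) with R = 0.0413 m, so I = 2RB/(Nμ₀) = 2 × 0.0413 × 1.74×10⁻² / (437 × 4π×10⁻⁷) = 2.62 A.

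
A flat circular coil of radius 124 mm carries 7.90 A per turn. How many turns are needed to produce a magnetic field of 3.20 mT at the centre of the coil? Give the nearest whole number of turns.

N = 80

For an N-turn coil, B = Nμ₀I/(2R). A single turn gives B₁ = 4.00×10⁻⁵ T with R = 0.124 m.
N = B/B₁ = 3.20×10⁻³ / 4.00×10⁻⁵ = 79.94.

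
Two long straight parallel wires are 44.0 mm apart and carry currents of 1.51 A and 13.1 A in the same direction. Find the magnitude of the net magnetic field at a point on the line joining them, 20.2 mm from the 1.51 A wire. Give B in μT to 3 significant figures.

Each long wire gives B = μ₀I/(2πd). Distances are d₁ = 0.0202 m and d₂ = 0.0238 m.
B₁ = 1.50×10⁻⁵ T, B₂ = 1.10×10⁻⁴ T.
Between parallel currents the two contributions point in opposite directions, so they subtract. B = |B₁ − B₂| = |1.50×10⁻⁵ − 1.10×10⁻⁴| = 9.51×10⁻⁵ T.

B ≈ 95.1 μT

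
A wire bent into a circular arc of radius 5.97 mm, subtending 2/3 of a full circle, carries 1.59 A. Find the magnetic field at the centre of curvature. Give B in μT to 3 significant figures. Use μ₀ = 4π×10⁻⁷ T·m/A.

B ≈ 112 μT

The Biot–Savart field of a circular arc at its centre is B = μ₀Iφ/(4πR), with φ = 4.189 rad.
B = (4π×10⁻⁷ × 1.59 × 4.189) / (4π × 0.00597) = 1.12×10⁻⁴ T.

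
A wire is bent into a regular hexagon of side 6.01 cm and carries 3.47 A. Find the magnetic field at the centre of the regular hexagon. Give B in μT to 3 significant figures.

B ≈ 40.0 μT

Each side is a finite straight segment at perpendicular distance d = a/(2 tan(π/6)) = 0.05205 m from the centre, with end-angles ±π/6.
One side contributes B₁ = (μ₀I/4πd)·2 sin(π/6) = 6.67×10⁻⁶ T.
All 6 sides add in the same direction: B = 6 × 6.67×10⁻⁶ = 4.00×10⁻⁵ T.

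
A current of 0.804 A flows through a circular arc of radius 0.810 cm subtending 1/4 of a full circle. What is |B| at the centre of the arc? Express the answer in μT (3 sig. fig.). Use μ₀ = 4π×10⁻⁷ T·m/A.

B ≈ 15.6 μT

The Biot–Savart field of a circular arc at its centre is B = μ₀Iφ/(4πR), with φ = 1.571 rad.
B = (4π×10⁻⁷ × 0.804 × 1.571) / (4π × 0.0081) = 1.56×10⁻⁵ T.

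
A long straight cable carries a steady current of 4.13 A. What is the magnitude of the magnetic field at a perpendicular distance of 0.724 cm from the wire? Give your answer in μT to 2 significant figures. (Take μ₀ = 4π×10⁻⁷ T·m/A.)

B ≈ 110 μT

For an infinitely long straight wire, B = μ₀I/(2πd).
B = (4π×10⁻⁷ × 4.13) / (2π × 0.00724) = 1.14×10⁻⁴ T.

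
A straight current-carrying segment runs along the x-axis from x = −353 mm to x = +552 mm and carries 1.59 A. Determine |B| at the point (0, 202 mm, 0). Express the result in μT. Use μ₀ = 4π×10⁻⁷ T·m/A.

For a finite straight segment, B = (μ₀I/4πd)(sinθ₁ + sinθ₂), where θ₁, θ₂ are the angles from the perpendicular to each end.
The perpendicular distance is d = 0.202 m; the end-offsets along the wire are a = 0.353 m and b = 0.552 m.
sinθ₁ = 0.353/√(0.353²+0.202²) = 0.8679; sinθ₂ = 0.552/√(0.552²+0.202²) = 0.9391.
B = (4π×10⁻⁷ × 1.59) / (4π × 0.202) × (0.8679 + 0.9391) = 1.42×10⁻⁶ T.

B ≈ 1.42 μT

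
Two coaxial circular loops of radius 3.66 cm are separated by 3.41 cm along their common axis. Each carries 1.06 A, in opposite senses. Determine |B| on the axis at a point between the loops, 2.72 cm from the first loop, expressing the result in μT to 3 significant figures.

Each loop contributes B = μ₀IR²/[2(R²+z²)^(3/2)] on the axis, with z measured from that loop.
Loop 1 (z = 0.0272 m): B₁ = 9.41×10⁻⁶ T. Loop 2 (z = 0.0069 m): B₂ = 1.73×10⁻⁵ T.
The fields oppose: B = |B₁ − B₂| = 7.86×10⁻⁶ T.

B ≈ 7.86 μT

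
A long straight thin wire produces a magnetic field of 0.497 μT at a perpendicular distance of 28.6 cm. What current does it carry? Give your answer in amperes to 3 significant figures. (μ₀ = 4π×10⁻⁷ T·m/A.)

For a long straight wire B = μ₀I/(2πd), so I = 2πdB/μ₀.
I = 2π × 0.286 × 4.97×10⁻⁷ / (4π×10⁻⁷) = 0.711 A.

I ≈ 0.711 A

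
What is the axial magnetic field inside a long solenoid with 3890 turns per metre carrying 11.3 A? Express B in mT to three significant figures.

B ≈ 55.2 mT

Inside a long solenoid, B = μ₀nI with n = 3890 turns/m.
B = 4π×10⁻⁷ × 3890 × 11.3 = 5.52×10⁻² T.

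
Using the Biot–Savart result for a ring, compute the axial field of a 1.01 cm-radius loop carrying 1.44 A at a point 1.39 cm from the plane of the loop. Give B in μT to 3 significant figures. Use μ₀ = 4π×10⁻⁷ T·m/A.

B ≈ 18.2 μT

On the axis of a circular loop, B = μ₀IR² / [2(R²+z²)^(3/2)].
R² + z² = (0.0101)² + (0.0139)² = 0.0002952 m², and (R²+z²)^(3/2) = 5.07×10⁻⁶ m³.
B = (4π×10⁻⁷ × 1.44 × 0.000102) / (2 × 5.07×10⁻⁶) = 1.82×10⁻⁵ T.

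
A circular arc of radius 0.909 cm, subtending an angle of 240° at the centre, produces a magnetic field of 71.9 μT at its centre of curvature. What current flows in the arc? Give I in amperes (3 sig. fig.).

For a circular arc, B = μ₀Iφ/(4πR) with φ in radians; here φ = 4.189 rad.
So I = 4πRB/(μ₀φ) = 4π × 0.00909 × 7.19×10⁻⁵ / (4π×10⁻⁷ × 4.189) = 1.56 A.

I ≈ 1.56 A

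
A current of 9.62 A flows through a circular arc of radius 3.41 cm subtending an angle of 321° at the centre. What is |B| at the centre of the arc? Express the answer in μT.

The Biot–Savart field of a circular arc at its centre is B = μ₀Iφ/(4πR), with φ = 5.603 rad.
B = (4π×10⁻⁷ × 9.62 × 5.603) / (4π × 0.0341) = 1.58×10⁻⁴ T.

B ≈ 158 μT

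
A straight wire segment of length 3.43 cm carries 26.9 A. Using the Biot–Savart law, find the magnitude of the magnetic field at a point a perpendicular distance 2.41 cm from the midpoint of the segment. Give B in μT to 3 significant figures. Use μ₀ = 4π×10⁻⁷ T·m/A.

For a finite straight segment, B = (μ₀I/4πd)(sinθ₁ + sinθ₂), where θ₁, θ₂ are the angles from the perpendicular to each end.
The perpendicular from the point meets the wire at its midpoint, so each end is L/2 = 0.01715 m away along the wire.
sinθ₁ = 0.01715/√(0.01715²+0.0241²) = 0.5798; sinθ₂ = 0.01715/√(0.01715²+0.0241²) = 0.5798.
B = (4π×10⁻⁷ × 26.9) / (4π × 0.0241) × (0.5798 + 0.5798) = 1.29×10⁻⁴ T.

B ≈ 129 μT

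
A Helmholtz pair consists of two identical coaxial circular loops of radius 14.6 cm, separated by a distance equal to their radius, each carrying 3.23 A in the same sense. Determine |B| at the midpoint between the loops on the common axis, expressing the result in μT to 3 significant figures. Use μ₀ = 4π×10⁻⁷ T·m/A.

B ≈ 19.9 μT

Each loop contributes B = μ₀IR²/[2(R²+z²)^(3/2)] on the axis, with z measured from that loop.
Loop 1 (z = 0.073 m): B₁ = 9.95×10⁻⁶ T. Loop 2 (z = 0.073 m): B₂ = 9.95×10⁻⁶ T.
The fields add: B = B₁ + B₂ = 1.99×10⁻⁵ T.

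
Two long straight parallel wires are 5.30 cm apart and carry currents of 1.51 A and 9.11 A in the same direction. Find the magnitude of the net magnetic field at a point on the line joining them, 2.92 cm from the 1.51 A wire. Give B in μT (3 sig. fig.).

Each long wire gives B = μ₀I/(2πd). Distances are d₁ = 0.0292 m and d₂ = 0.0238 m.
B₁ = 1.03×10⁻⁵ T, B₂ = 7.66×10⁻⁵ T.
Between parallel currents the two contributions point in opposite directions, so they subtract. B = |B₁ − B₂| = |1.03×10⁻⁵ − 7.66×10⁻⁵| = 6.62×10⁻⁵ T.

B ≈ 66.2 μT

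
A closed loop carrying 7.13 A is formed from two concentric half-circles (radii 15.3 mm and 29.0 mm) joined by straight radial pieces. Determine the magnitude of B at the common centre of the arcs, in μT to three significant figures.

B ≈ 69.2 μT

The radial connectors point toward the centre, so dl × r̂ = 0 and they contribute nothing.
Each semicircle gives μ₀I/(4R): inner arc 1.46×10⁻⁴ T, outer arc 7.72×10⁻⁵ T.
The two arcs carry current in opposite angular senses, so their fields oppose: B = |1.46×10⁻⁴ − 7.72×10⁻⁵| = 6.92×10⁻⁵ T.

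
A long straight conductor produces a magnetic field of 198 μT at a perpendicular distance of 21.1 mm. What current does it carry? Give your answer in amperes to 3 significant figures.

For a long straight wire B = μ₀I/(2πd), so I = 2πdB/μ₀.
I = 2π × 0.0211 × 1.98×10⁻⁴ / (4π×10⁻⁷) = 20.9 A.

I ≈ 20.9 A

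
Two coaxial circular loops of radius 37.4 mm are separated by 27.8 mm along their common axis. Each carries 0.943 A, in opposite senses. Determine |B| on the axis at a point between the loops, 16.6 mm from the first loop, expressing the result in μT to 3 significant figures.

B ≈ 1.83 μT

Each loop contributes B = μ₀IR²/[2(R²+z²)^(3/2)] on the axis, with z measured from that loop.
Loop 1 (z = 0.0166 m): B₁ = 1.21×10⁻⁵ T. Loop 2 (z = 0.0112 m): B₂ = 1.39×10⁻⁵ T.
The fields oppose: B = |B₁ − B₂| = 1.83×10⁻⁶ T.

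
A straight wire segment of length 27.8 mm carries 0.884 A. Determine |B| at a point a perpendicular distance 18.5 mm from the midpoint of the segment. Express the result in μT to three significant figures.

B ≈ 5.74 μT

For a finite straight segment, B = (μ₀I/4πd)(sinθ₁ + sinθ₂), where θ₁, θ₂ are the angles from the perpendicular to each end.
The perpendicular from the point meets the wire at its midpoint, so each end is L/2 = 0.0139 m away along the wire.
sinθ₁ = 0.0139/√(0.0139²+0.0185²) = 0.6007; sinθ₂ = 0.0139/√(0.0139²+0.0185²) = 0.6007.
B = (4π×10⁻⁷ × 0.884) / (4π × 0.0185) × (0.6007 + 0.6007) = 5.74×10⁻⁶ T.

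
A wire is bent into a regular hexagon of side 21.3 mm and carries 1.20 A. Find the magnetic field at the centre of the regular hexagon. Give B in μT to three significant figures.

B ≈ 39.0 μT

Each side is a finite straight segment at perpendicular distance d = a/(2 tan(π/6)) = 0.01845 m from the centre, with end-angles ±π/6.
One side contributes B₁ = (μ₀I/4πd)·2 sin(π/6) = 6.51×10⁻⁶ T.
All 6 sides add in the same direction: B = 6 × 6.51×10⁻⁶ = 3.90×10⁻⁵ T.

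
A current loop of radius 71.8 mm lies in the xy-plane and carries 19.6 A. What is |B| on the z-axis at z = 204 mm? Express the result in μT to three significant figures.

B ≈ 6.28 μT

On the axis of a circular loop, B = μ₀IR² / [2(R²+z²)^(3/2)].
R² + z² = (0.0718)² + (0.204)² = 0.04677 m², and (R²+z²)^(3/2) = 1.01×10⁻² m³.
B = (4π×10⁻⁷ × 19.6 × 0.005155) / (2 × 1.01×10⁻²) = 6.28×10⁻⁶ T.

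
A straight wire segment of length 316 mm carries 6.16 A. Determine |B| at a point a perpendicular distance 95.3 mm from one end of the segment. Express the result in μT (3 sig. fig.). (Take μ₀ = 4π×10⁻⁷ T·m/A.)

For a finite straight segment, B = (μ₀I/4πd)(sinθ₁ + sinθ₂), where θ₁, θ₂ are the angles from the perpendicular to each end.
The perpendicular foot is at one end, so the two end-offsets along the wire are 0 and L = 0.316 m.
sinθ₁ = 0/√(0²+0.0953²) = 0.0000; sinθ₂ = 0.316/√(0.316²+0.0953²) = 0.9574.
B = (4π×10⁻⁷ × 6.16) / (4π × 0.0953) × (0.0000 + 0.9574) = 6.19×10⁻⁶ T.

B ≈ 6.19 μT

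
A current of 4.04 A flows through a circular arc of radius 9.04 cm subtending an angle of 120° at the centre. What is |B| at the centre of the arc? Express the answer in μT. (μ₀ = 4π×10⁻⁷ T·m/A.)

The Biot–Savart field of a circular arc at its centre is B = μ₀Iφ/(4πR), with φ = 2.094 rad.
B = (4π×10⁻⁷ × 4.04 × 2.094) / (4π × 0.0904) = 9.36×10⁻⁶ T.

B ≈ 9.36 μT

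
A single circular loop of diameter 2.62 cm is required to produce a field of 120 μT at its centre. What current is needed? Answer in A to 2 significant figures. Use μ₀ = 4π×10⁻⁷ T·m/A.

I ≈ 2.5 A

At the centre of a circular loop B = μ₀I/(2R), so I = 2RB/μ₀.
With R = 0.0131 m, I = 2 × 0.0131 × 1.20×10⁻⁴ / (4π×10⁻⁷) = 2.50 A.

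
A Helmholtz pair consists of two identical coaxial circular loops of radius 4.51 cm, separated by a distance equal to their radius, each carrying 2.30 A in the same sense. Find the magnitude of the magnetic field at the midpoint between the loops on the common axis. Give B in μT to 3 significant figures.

B ≈ 45.9 μT

Each loop contributes B = μ₀IR²/[2(R²+z²)^(3/2)] on the axis, with z measured from that loop.
Loop 1 (z = 0.02255 m): B₁ = 2.29×10⁻⁵ T. Loop 2 (z = 0.02255 m): B₂ = 2.29×10⁻⁵ T.
The fields add: B = B₁ + B₂ = 4.59×10⁻⁵ T.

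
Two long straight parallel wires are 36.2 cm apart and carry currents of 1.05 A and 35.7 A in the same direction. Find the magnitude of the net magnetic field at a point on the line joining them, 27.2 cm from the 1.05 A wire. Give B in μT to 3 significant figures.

Each long wire gives B = μ₀I/(2πd). Distances are d₁ = 0.272 m and d₂ = 0.09 m.
B₁ = 7.72×10⁻⁷ T, B₂ = 7.93×10⁻⁵ T.
Between parallel currents the two contributions point in opposite directions, so they subtract. B = |B₁ − B₂| = |7.72×10⁻⁷ − 7.93×10⁻⁵| = 7.86×10⁻⁵ T.

B ≈ 78.6 μT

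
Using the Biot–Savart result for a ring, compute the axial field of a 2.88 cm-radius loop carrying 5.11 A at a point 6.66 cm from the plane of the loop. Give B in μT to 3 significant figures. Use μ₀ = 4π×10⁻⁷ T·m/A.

B ≈ 6.97 μT

On the axis of a circular loop, B = μ₀IR² / [2(R²+z²)^(3/2)].
R² + z² = (0.0288)² + (0.0666)² = 0.005265 m², and (R²+z²)^(3/2) = 3.82×10⁻⁴ m³.
B = (4π×10⁻⁷ × 5.11 × 0.0008294) / (2 × 3.82×10⁻⁴) = 6.97×10⁻⁶ T.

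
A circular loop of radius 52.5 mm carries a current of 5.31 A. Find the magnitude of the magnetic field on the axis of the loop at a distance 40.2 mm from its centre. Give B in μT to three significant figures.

B ≈ 31.8 μT

On the axis of a circular loop, B = μ₀IR² / [2(R²+z²)^(3/2)].
R² + z² = (0.0525)² + (0.0402)² = 0.004372 m², and (R²+z²)^(3/2) = 2.89×10⁻⁴ m³.
B = (4π×10⁻⁷ × 5.31 × 0.002756) / (2 × 2.89×10⁻⁴) = 3.18×10⁻⁵ T.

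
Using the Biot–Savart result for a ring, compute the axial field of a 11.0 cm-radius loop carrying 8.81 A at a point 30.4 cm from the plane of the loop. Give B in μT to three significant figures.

On the axis of a circular loop, B = μ₀IR² / [2(R²+z²)^(3/2)].
R² + z² = (0.11)² + (0.304)² = 0.1045 m², and (R²+z²)^(3/2) = 3.38×10⁻² m³.
B = (4π×10⁻⁷ × 8.81 × 0.0121) / (2 × 3.38×10⁻²) = 1.98×10⁻⁶ T.

B ≈ 1.98 μT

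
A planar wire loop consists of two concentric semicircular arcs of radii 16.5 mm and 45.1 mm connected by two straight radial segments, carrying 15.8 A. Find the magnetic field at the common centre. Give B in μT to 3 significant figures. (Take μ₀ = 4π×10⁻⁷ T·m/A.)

The radial connectors point toward the centre, so dl × r̂ = 0 and they contribute nothing.
Each semicircle gives μ₀I/(4R): inner arc 3.01×10⁻⁴ T, outer arc 1.10×10⁻⁴ T.
The two arcs carry current in opposite angular senses, so their fields oppose: B = |3.01×10⁻⁴ − 1.10×10⁻⁴| = 1.91×10⁻⁴ T.

B ≈ 191 μT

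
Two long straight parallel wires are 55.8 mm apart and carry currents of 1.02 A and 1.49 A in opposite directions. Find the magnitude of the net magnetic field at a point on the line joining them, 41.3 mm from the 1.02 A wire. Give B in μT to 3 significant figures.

B ≈ 25.5 μT

Each long wire gives B = μ₀I/(2πd). Distances are d₁ = 0.0413 m and d₂ = 0.0145 m.
B₁ = 4.94×10⁻⁶ T, B₂ = 2.06×10⁻⁵ T.
Between antiparallel currents both contributions point the same way, so they add. B = B₁ + B₂ = 4.94×10⁻⁶ + 2.06×10⁻⁵ = 2.55×10⁻⁵ T.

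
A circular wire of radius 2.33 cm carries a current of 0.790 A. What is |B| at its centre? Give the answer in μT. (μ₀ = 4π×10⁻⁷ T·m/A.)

B ≈ 21.3 μT

At the centre of a circular loop the Biot–Savart law gives B = μ₀I/(2R).
B = (4π×10⁻⁷ × 0.790) / (2 × 0.0233) = 2.13×10⁻⁵ T.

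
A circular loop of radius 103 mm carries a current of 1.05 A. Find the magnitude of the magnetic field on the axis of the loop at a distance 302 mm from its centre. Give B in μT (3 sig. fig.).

On the axis of a circular loop, B = μ₀IR² / [2(R²+z²)^(3/2)].
R² + z² = (0.103)² + (0.302)² = 0.1018 m², and (R²+z²)^(3/2) = 3.25×10⁻² m³.
B = (4π×10⁻⁷ × 1.05 × 0.01061) / (2 × 3.25×10⁻²) = 2.15×10⁻⁷ T.

B ≈ 0.215 μT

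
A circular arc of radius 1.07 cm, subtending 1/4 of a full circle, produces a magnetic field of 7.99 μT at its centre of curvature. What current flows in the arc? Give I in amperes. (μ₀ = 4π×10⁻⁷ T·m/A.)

For a circular arc, B = μ₀Iφ/(4πR) with φ in radians; here φ = 1.571 rad.
So I = 4πRB/(μ₀φ) = 4π × 0.0107 × 7.99×10⁻⁶ / (4π×10⁻⁷ × 1.571) = 0.544 A.

I ≈ 0.544 A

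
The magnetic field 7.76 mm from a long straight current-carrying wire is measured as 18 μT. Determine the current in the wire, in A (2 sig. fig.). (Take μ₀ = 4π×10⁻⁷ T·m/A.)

I ≈ 0.70 A

For a long straight wire B = μ₀I/(2πd), so I = 2πdB/μ₀.
I = 2π × 0.00776 × 1.80×10⁻⁵ / (4π×10⁻⁷) = 0.698 A.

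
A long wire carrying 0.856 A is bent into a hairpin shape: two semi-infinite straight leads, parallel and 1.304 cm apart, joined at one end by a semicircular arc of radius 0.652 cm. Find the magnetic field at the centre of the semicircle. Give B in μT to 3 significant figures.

The semicircular arc contributes B_arc = μ₀I·π/(4πR) = μ₀I/(4R) = 4.12×10⁻⁵ T.
Each semi-infinite lead is at perpendicular distance R = 0.00652 m from the centre, with the perpendicular foot at its near end, so it contributes μ₀I/(4πR); both point the same way, together 2.63×10⁻⁵ T.
Arc and leads all point the same direction: B = 4.12×10⁻⁵ + 2.63×10⁻⁵ = 6.75×10⁻⁵ T.

B ≈ 67.5 μT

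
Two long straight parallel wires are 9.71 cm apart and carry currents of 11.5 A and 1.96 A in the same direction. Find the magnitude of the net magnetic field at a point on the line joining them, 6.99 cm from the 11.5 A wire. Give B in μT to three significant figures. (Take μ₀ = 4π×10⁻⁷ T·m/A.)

Each long wire gives B = μ₀I/(2πd). Distances are d₁ = 0.0699 m and d₂ = 0.0272 m.
B₁ = 3.29×10⁻⁵ T, B₂ = 1.44×10⁻⁵ T.
Between parallel currents the two contributions point in opposite directions, so they subtract. B = |B₁ − B₂| = |3.29×10⁻⁵ − 1.44×10⁻⁵| = 1.85×10⁻⁵ T.

B ≈ 18.5 μT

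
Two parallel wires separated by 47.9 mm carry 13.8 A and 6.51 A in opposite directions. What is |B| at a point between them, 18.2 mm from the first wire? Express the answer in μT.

B ≈ 195 μT

Each long wire gives B = μ₀I/(2πd). Distances are d₁ = 0.0182 m and d₂ = 0.0297 m.
B₁ = 1.52×10⁻⁴ T, B₂ = 4.38×10⁻⁵ T.
Between antiparallel currents both contributions point the same way, so they add. B = B₁ + B₂ = 1.52×10⁻⁴ + 4.38×10⁻⁵ = 1.95×10⁻⁴ T.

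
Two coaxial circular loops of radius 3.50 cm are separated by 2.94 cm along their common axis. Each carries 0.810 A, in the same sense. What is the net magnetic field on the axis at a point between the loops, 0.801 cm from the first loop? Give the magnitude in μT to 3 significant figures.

B ≈ 22.5 μT

Each loop contributes B = μ₀IR²/[2(R²+z²)^(3/2)] on the axis, with z measured from that loop.
Loop 1 (z = 0.00801 m): B₁ = 1.35×10⁻⁵ T. Loop 2 (z = 0.02139 m): B₂ = 9.03×10⁻⁶ T.
The fields add: B = B₁ + B₂ = 2.25×10⁻⁵ T.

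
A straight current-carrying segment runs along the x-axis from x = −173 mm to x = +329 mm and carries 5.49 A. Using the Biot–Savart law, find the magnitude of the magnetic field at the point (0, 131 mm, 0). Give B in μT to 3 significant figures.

B ≈ 7.23 μT

For a finite straight segment, B = (μ₀I/4πd)(sinθ₁ + sinθ₂), where θ₁, θ₂ are the angles from the perpendicular to each end.
The perpendicular distance is d = 0.131 m; the end-offsets along the wire are a = 0.173 m and b = 0.329 m.
sinθ₁ = 0.173/√(0.173²+0.131²) = 0.7972; sinθ₂ = 0.329/√(0.329²+0.131²) = 0.9291.
B = (4π×10⁻⁷ × 5.49) / (4π × 0.131) × (0.7972 + 0.9291) = 7.23×10⁻⁶ T.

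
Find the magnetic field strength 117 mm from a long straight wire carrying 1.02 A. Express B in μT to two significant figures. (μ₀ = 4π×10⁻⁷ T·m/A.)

For an infinitely long straight wire, B = μ₀I/(2πd).
B = (4π×10⁻⁷ × 1.02) / (2π × 0.117) = 1.74×10⁻⁶ T.

B ≈ 1.7 μT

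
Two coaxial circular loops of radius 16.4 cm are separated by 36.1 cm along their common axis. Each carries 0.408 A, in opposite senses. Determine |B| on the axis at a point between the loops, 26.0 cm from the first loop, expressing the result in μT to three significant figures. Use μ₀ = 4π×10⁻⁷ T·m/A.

Each loop contributes B = μ₀IR²/[2(R²+z²)^(3/2)] on the axis, with z measured from that loop.
Loop 1 (z = 0.26 m): B₁ = 2.37×10⁻⁷ T. Loop 2 (z = 0.101 m): B₂ = 9.65×10⁻⁷ T.
The fields oppose: B = |B₁ − B₂| = 7.28×10⁻⁷ T.

B ≈ 0.728 μT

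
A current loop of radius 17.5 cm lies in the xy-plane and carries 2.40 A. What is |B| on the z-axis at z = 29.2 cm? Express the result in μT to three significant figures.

B ≈ 1.17 μT

On the axis of a circular loop, B = μ₀IR² / [2(R²+z²)^(3/2)].
R² + z² = (0.175)² + (0.292)² = 0.1159 m², and (R²+z²)^(3/2) = 3.95×10⁻² m³.
B = (4π×10⁻⁷ × 2.40 × 0.03063) / (2 × 3.95×10⁻²) = 1.17×10⁻⁶ T.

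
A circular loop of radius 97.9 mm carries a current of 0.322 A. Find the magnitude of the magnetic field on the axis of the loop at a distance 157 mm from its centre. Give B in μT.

B ≈ 0.306 μT

On the axis of a circular loop, B = μ₀IR² / [2(R²+z²)^(3/2)].
R² + z² = (0.0979)² + (0.157)² = 0.03423 m², and (R²+z²)^(3/2) = 6.33×10⁻³ m³.
B = (4π×10⁻⁷ × 0.322 × 0.009584) / (2 × 6.33×10⁻³) = 3.06×10⁻⁷ T.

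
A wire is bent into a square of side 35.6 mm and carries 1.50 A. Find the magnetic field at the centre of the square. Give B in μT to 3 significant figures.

Each side is a finite straight segment at perpendicular distance d = a/(2 tan(π/4)) = 0.0178 m from the centre, with end-angles ±π/4.
One side contributes B₁ = (μ₀I/4πd)·2 sin(π/4) = 1.19×10⁻⁵ T.
All 4 sides add in the same direction: B = 4 × 1.19×10⁻⁵ = 4.77×10⁻⁵ T.

B ≈ 47.7 μT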